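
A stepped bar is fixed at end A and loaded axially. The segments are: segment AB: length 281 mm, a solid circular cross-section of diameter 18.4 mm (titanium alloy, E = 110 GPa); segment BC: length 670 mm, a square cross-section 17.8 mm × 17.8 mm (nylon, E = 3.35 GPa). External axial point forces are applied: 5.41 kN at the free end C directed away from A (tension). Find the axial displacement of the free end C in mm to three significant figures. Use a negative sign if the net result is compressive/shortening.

3.47 mm

Internal axial forces (sectioning from the free end, tension +): N_BC = 5.41 kN, N_AB = 5.41 kN.
A_AB = 265.9 mm².
A_BC = 316.8 mm².
δ_AB = 5410·281/(265.9·110000) = 0.05197 mm
δ_BC = 5410·670/(316.8·3350) = 3.415 mm
δ = Σδ_i = 3.467 mm.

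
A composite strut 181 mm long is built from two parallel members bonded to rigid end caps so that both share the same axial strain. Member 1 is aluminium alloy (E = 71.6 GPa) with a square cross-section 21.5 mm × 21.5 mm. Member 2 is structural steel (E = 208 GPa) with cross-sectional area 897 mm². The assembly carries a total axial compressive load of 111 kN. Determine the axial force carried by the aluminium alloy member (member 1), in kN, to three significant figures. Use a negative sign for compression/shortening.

-16.7 kN

A_1 = 462.2 mm².
Equal strain + equilibrium ⇒ each member carries load in proportion to AE: A₁E₁ = 33100000 N, A₂E₂ = 186600000 N, ΣAE = 219700000 N.
F₁ = P·A₁E₁/ΣAE = -111000·33100000/219700000 = -16720 N.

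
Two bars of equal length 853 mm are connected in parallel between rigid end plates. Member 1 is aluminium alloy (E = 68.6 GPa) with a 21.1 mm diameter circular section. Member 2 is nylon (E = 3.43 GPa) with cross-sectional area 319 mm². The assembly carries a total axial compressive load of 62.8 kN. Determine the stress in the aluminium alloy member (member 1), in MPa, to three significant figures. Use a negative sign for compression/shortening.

A_1 = 349.7 mm².
Equal strain + equilibrium ⇒ each member carries load in proportion to AE: A₁E₁ = 23990000 N, A₂E₂ = 1094000 N, ΣAE = 25080000 N.
σ₁ = P·E₁/ΣAE = -62800·68600/25080000 = -171.8 MPa.

-172 MPa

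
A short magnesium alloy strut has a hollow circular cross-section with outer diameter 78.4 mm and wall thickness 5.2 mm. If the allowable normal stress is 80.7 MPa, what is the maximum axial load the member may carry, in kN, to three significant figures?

96.5 kN

A = 1196 mm².
P_max = σ_allow · A = 80.7 · 1196 = 96500 N = 96.5 kN.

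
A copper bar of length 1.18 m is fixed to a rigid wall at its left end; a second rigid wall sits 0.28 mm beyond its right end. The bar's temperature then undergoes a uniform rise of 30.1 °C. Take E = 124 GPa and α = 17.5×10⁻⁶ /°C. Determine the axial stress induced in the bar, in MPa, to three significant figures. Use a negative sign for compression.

-35.9 MPa

Free thermal expansion αLΔT = 17.5e-6 · 1180 · 30.1 = 0.6216 mm.
The walls engage after the gap closes; constrained expansion = 0.6216 − 0.28 = 0.3416 mm.
The walls impose strain ε = −(0.3416)/1180 = -2.8946e-04; σ = Eε = 124000 · -2.8946e-04 = -35.89 MPa.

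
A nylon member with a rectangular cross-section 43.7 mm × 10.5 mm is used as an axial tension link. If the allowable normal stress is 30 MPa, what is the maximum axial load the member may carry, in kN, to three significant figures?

13.8 kN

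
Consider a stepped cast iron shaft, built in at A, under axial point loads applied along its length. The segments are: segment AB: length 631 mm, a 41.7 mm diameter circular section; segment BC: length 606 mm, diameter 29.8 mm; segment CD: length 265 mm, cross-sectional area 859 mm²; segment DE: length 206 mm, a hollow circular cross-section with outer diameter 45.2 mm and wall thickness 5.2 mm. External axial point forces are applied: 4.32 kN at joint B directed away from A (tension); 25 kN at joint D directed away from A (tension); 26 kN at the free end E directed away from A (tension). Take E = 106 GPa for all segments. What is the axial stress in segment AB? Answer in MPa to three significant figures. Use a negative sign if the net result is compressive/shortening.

40.5 MPa

Internal axial forces (sectioning from the free end, tension +): N_DE = 26 kN, N_CD = 51 kN, N_BC = 51 kN, N_AB = 55.32 kN.
A_AB = 1366 mm².
σ_AB = N_AB/A_AB = 55320/1366 = 40.51 MPa.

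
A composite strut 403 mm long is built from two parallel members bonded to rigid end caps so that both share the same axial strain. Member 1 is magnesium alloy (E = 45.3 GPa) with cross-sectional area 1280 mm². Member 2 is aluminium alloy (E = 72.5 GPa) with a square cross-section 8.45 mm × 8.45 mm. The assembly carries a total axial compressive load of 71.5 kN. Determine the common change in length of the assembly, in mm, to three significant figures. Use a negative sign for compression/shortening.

-0.456 mm

A_2 = 71.4 mm².
Equal strain + equilibrium ⇒ each member carries load in proportion to AE: A₁E₁ = 57980000 N, A₂E₂ = 5177000 N, ΣAE = 63160000 N.
δ = PL/ΣAE = -71500·403/63160000 = -0.4562 mm.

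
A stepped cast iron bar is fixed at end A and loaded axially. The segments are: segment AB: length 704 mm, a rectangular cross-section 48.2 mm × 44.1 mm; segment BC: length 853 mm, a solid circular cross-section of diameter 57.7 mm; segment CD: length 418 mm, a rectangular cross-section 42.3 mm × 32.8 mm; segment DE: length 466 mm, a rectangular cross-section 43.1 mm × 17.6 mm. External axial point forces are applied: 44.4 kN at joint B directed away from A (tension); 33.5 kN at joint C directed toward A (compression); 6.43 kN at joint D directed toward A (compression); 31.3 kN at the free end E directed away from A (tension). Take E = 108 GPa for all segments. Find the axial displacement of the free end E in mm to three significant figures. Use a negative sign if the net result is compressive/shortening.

Internal axial forces (sectioning from the free end, tension +): N_DE = 31.3 kN, N_CD = 24.87 kN, N_BC = -8.63 kN, N_AB = 35.77 kN.
A_AB = 2126 mm².
A_BC = 2615 mm².
A_CD = 1387 mm².
A_DE = 758.6 mm².
δ_AB = 35770·704/(2126·108000) = 0.1097 mm
δ_BC = -8630·853/(2615·108000) = -0.02607 mm
δ_CD = 24870·418/(1387·108000) = 0.06938 mm
δ_DE = 31300·466/(758.6·108000) = 0.178 mm
δ = Σδ_i = 0.331 mm.

0.331 mm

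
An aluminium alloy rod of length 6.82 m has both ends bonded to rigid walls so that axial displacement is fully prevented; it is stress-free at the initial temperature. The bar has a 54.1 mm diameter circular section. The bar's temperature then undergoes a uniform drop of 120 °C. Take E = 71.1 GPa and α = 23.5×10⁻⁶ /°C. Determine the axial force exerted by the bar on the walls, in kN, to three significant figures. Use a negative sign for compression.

Free thermal expansion αLΔT = 23.5e-6 · 6820 · -120 = -19.23 mm.
The walls impose strain ε = −(-19.23)/6820 = 2.8200e-03; σ = Eε = 71100 · 2.8200e-03 = 200.5 MPa.
Wall reaction R = σ·A = 200.5·2299 = 460900 N = 460.9 kN.

461 kN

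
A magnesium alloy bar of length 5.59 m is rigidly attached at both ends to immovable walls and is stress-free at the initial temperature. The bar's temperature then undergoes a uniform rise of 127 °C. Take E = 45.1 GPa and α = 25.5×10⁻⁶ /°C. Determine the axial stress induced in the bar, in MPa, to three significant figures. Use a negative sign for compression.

Free thermal expansion αLΔT = 25.5e-6 · 5590 · 127 = 18.1 mm.
The walls impose strain ε = −(18.1)/5590 = -3.2385e-03; σ = Eε = 45100 · -3.2385e-03 = -146.1 MPa.

-146 MPa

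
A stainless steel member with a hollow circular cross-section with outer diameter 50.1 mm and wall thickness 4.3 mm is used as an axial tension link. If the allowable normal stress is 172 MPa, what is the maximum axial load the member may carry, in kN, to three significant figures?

A = 618.7 mm².
P_max = σ_allow · A = 172 · 618.7 = 106400 N = 106.4 kN.

106 kN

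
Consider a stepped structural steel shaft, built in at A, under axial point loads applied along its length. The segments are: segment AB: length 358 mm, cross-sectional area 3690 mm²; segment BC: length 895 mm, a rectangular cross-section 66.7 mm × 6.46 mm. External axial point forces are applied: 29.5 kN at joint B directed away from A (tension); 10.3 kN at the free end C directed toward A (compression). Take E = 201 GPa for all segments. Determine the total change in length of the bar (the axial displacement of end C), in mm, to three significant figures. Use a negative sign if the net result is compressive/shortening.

Internal axial forces (sectioning from the free end, tension +): N_BC = -10.3 kN, N_AB = 19.2 kN.
A_BC = 430.9 mm².
δ_AB = 19200·358/(3690·201000) = 0.009267 mm
δ_BC = -10300·895/(430.9·201000) = -0.1064 mm
δ = Σδ_i = -0.09717 mm.

-0.0972 mm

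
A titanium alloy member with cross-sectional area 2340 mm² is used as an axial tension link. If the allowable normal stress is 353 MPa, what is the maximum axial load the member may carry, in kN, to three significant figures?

P_max = σ_allow · A = 353 · 2340 = 826000 N = 826 kN.

826 kN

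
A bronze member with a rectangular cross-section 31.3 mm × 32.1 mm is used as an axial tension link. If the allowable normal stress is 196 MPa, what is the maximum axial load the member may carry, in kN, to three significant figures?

197 kN

A = 1005 mm².
P_max = σ_allow · A = 196 · 1005 = 196900 N = 196.9 kN.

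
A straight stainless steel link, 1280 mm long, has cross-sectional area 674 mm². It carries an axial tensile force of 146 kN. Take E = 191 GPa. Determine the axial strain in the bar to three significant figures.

0.00113

σ = N/A = 216.6 MPa; ε = σ/E = 216.6/191000 = 1.134e-03.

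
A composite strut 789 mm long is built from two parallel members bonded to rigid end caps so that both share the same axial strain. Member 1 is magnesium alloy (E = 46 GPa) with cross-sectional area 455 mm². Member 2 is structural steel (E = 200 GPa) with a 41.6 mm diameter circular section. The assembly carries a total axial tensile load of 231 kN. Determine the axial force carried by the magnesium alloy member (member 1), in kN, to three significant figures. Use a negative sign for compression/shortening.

A_2 = 1359 mm².
Equal strain + equilibrium ⇒ each member carries load in proportion to AE: A₁E₁ = 20930000 N, A₂E₂ = 271800000 N, ΣAE = 292800000 N.
F₁ = P·A₁E₁/ΣAE = 231000·20930000/292800000 = 16510 N.

16.5 kN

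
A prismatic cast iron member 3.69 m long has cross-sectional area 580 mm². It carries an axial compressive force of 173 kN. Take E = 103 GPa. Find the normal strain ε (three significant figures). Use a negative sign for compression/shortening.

-0.00290

σ = N/A = -298.3 MPa; ε = σ/E = -298.3/103000 = -2.896e-03.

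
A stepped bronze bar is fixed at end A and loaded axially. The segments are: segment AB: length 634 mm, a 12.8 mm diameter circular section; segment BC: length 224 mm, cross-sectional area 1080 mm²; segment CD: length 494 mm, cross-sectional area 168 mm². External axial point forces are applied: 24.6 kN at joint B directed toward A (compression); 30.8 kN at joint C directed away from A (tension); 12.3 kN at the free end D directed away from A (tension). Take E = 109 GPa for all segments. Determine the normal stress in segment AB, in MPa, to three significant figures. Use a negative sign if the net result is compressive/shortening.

144 MPa

Internal axial forces (sectioning from the free end, tension +): N_CD = 12.3 kN, N_BC = 43.1 kN, N_AB = 18.5 kN.
A_AB = 128.7 mm².
σ_AB = N_AB/A_AB = 18500/128.7 = 143.8 MPa.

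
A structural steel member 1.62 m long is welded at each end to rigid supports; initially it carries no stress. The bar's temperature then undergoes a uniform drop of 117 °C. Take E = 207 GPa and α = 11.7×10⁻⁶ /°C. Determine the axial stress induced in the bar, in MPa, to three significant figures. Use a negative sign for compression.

Free thermal expansion αLΔT = 11.7e-6 · 1620 · -117 = -2.218 mm.
The walls impose strain ε = −(-2.218)/1620 = 1.3689e-03; σ = Eε = 207000 · 1.3689e-03 = 283.4 MPa.

283 MPa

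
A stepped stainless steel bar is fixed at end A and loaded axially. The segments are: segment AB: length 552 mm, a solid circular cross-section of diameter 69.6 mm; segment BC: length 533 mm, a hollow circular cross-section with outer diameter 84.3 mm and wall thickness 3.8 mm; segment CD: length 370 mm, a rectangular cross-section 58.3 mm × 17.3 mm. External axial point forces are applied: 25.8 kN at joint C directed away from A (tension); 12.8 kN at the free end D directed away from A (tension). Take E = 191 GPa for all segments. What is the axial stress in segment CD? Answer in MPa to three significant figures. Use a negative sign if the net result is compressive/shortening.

12.7 MPa

Internal axial forces (sectioning from the free end, tension +): N_CD = 12.8 kN, N_BC = 38.6 kN, N_AB = 38.6 kN.
A_CD = 1009 mm².
σ_CD = N_CD/A_CD = 12800/1009 = 12.69 MPa.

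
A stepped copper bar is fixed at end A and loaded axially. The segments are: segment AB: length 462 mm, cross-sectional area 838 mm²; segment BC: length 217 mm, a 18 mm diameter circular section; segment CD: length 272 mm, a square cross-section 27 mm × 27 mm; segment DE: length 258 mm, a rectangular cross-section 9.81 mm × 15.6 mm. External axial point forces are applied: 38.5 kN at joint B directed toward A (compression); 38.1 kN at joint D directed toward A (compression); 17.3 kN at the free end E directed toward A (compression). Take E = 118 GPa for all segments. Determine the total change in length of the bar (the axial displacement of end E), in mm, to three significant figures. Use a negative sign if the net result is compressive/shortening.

Internal axial forces (sectioning from the free end, tension +): N_DE = -17.3 kN, N_CD = -55.4 kN, N_BC = -55.4 kN, N_AB = -93.9 kN.
A_BC = 254.5 mm².
A_CD = 729 mm².
A_DE = 153 mm².
δ_AB = -93900·462/(838·118000) = -0.4387 mm
δ_BC = -55400·217/(254.5·118000) = -0.4004 mm
δ_CD = -55400·272/(729·118000) = -0.1752 mm
δ_DE = -17300·258/(153·118000) = -0.2472 mm
δ = Σδ_i = -1.261 mm.

-1.26 mm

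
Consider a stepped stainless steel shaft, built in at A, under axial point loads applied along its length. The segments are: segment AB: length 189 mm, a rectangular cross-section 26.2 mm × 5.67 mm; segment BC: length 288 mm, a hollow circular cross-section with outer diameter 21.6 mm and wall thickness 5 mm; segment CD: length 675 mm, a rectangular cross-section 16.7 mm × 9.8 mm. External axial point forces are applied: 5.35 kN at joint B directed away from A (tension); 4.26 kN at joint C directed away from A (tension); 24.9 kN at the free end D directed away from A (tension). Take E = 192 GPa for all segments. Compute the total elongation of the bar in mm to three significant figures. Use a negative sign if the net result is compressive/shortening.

Internal axial forces (sectioning from the free end, tension +): N_CD = 24.9 kN, N_BC = 29.16 kN, N_AB = 34.51 kN.
A_AB = 148.6 mm².
A_BC = 260.8 mm².
A_CD = 163.7 mm².
δ_AB = 34510·189/(148.6·192000) = 0.2287 mm
δ_BC = 29160·288/(260.8·192000) = 0.1677 mm
δ_CD = 24900·675/(163.7·192000) = 0.5349 mm
δ = Σδ_i = 0.9313 mm.

0.931 mm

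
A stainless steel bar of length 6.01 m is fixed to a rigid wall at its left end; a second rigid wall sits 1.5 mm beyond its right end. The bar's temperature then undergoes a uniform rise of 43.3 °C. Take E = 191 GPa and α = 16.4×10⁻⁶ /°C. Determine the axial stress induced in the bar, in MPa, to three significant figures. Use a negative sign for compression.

Free thermal expansion αLΔT = 16.4e-6 · 6010 · 43.3 = 4.268 mm.
The walls engage after the gap closes; constrained expansion = 4.268 − 1.5 = 2.768 mm.
The walls impose strain ε = −(2.768)/6010 = -4.6054e-04; σ = Eε = 191000 · -4.6054e-04 = -87.96 MPa.

-88.0 MPa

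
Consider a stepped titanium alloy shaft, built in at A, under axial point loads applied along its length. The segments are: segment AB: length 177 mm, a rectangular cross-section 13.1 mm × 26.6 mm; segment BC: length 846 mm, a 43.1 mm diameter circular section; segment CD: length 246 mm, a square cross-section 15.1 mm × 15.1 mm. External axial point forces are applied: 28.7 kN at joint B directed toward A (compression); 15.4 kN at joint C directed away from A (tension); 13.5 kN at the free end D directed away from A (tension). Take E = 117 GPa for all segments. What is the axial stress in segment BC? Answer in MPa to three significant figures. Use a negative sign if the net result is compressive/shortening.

19.8 MPa

Internal axial forces (sectioning from the free end, tension +): N_CD = 13.5 kN, N_BC = 28.9 kN, N_AB = 0.2 kN.
A_BC = 1459 mm².
σ_BC = N_BC/A_BC = 28900/1459 = 19.81 MPa.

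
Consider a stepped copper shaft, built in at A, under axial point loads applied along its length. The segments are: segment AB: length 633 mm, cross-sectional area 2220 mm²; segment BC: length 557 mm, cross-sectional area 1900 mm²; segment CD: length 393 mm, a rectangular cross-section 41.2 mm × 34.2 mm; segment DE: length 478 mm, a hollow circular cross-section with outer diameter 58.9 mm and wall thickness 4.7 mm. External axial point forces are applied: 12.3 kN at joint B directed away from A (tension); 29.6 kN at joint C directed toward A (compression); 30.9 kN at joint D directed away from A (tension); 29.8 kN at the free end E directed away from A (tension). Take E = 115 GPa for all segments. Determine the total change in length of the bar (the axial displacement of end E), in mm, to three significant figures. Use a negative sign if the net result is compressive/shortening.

0.489 mm

Internal axial forces (sectioning from the free end, tension +): N_DE = 29.8 kN, N_CD = 60.7 kN, N_BC = 31.1 kN, N_AB = 43.4 kN.
A_CD = 1409 mm².
A_DE = 800.3 mm².
δ_AB = 43400·633/(2220·115000) = 0.1076 mm
δ_BC = 31100·557/(1900·115000) = 0.07928 mm
δ_CD = 60700·393/(1409·115000) = 0.1472 mm
δ_DE = 29800·478/(800.3·115000) = 0.1548 mm
δ = Σδ_i = 0.4889 mm.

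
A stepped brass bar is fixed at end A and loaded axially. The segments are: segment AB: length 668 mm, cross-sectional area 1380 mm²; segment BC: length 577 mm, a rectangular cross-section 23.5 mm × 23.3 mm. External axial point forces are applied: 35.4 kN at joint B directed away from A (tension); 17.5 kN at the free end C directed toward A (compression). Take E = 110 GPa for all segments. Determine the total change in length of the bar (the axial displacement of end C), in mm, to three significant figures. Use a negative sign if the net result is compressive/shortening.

-0.0889 mm

Internal axial forces (sectioning from the free end, tension +): N_BC = -17.5 kN, N_AB = 17.9 kN.
A_BC = 547.6 mm².
δ_AB = 17900·668/(1380·110000) = 0.07877 mm
δ_BC = -17500·577/(547.6·110000) = -0.1676 mm
δ = Σδ_i = -0.08888 mm.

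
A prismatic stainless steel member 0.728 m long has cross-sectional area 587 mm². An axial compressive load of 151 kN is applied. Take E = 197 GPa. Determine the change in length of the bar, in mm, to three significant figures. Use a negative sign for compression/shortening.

-0.951 mm

δ_mech = NL/(AE) = -151000·728/(587·197000) = -0.9506 mm.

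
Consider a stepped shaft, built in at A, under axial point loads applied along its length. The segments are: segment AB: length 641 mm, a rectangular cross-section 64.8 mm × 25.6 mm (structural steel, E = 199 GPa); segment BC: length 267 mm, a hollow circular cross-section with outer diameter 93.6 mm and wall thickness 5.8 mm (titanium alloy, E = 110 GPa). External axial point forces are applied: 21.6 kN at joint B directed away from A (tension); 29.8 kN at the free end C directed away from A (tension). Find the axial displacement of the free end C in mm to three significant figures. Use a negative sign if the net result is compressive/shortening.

Internal axial forces (sectioning from the free end, tension +): N_BC = 29.8 kN, N_AB = 51.4 kN.
A_AB = 1659 mm².
A_BC = 1600 mm².
δ_AB = 51400·641/(1659·199000) = 0.09981 mm
δ_BC = 29800·267/(1600·110000) = 0.04521 mm
δ = Σδ_i = 0.145 mm.

0.145 mm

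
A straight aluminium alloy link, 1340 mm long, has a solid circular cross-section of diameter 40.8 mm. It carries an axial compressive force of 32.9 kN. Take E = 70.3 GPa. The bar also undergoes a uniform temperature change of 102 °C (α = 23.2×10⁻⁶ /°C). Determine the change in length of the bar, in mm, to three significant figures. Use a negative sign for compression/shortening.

2.69 mm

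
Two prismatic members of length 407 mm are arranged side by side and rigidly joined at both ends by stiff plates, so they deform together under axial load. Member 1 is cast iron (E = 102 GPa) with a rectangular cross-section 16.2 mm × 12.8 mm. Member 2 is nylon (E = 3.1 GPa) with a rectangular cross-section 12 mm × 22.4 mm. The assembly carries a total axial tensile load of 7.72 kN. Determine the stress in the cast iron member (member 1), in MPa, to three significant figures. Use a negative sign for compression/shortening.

35.8 MPa

A_1 = 207.4 mm².
A_2 = 268.8 mm².
Equal strain + equilibrium ⇒ each member carries load in proportion to AE: A₁E₁ = 21150000 N, A₂E₂ = 833300 N, ΣAE = 21980000 N.
σ₁ = P·E₁/ΣAE = 7720·102000/21980000 = 35.82 MPa.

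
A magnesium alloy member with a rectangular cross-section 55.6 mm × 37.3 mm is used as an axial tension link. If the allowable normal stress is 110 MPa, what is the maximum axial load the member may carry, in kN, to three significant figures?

A = 2074 mm².
P_max = σ_allow · A = 110 · 2074 = 228100 N = 228.1 kN.

228 kN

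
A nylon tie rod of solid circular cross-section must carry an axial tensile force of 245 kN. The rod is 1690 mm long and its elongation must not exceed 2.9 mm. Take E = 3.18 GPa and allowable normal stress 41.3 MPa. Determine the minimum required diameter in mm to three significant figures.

239 mm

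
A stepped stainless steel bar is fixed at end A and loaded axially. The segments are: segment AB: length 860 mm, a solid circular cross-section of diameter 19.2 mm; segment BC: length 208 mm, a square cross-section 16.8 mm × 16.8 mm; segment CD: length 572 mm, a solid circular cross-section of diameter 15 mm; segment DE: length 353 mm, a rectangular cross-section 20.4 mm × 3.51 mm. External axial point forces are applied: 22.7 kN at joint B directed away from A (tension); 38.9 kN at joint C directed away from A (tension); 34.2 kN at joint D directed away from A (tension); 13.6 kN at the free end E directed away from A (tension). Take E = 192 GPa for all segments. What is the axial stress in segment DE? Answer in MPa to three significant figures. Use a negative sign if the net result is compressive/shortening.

Internal axial forces (sectioning from the free end, tension +): N_DE = 13.6 kN, N_CD = 47.8 kN, N_BC = 86.7 kN, N_AB = 109.4 kN.
A_DE = 71.6 mm².
σ_DE = N_DE/A_DE = 13600/71.6 = 189.9 MPa.

190 MPa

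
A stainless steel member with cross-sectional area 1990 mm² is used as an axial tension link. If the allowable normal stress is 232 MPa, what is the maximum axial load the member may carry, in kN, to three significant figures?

462 kN

P_max = σ_allow · A = 232 · 1990 = 461700 N = 461.7 kN.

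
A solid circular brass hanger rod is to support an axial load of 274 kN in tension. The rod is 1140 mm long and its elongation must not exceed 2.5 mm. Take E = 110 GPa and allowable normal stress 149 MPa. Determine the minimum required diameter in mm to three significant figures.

Required area A ≥ P/σ_allow = 274000/149 = 1839 mm².
For a solid circular section, d ≥ √(4A/π) = 48.39 mm.
Elongation limit: A ≥ PL/(Eδ_allow) = 274000·1140/(110000·2.5) = 1136 mm² ⇒ d ≥ 38.03 mm.
The stress limit governs.

48.4 mm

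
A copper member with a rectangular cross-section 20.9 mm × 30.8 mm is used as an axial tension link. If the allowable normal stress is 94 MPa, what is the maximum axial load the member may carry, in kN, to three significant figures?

A = 643.7 mm².
P_max = σ_allow · A = 94 · 643.7 = 60510 N = 60.51 kN.

60.5 kN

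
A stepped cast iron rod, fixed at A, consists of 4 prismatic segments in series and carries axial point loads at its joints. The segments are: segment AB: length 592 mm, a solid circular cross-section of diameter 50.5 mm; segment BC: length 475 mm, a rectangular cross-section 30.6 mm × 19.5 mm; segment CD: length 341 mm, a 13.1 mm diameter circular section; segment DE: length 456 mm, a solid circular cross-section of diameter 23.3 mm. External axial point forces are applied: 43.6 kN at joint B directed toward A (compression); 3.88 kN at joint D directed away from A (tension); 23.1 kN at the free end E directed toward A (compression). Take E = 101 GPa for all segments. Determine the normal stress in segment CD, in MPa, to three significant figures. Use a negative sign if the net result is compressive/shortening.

-143 MPa

Internal axial forces (sectioning from the free end, tension +): N_DE = -23.1 kN, N_CD = -19.22 kN, N_BC = -19.22 kN, N_AB = -62.82 kN.
A_CD = 134.8 mm².
σ_CD = N_CD/A_CD = -19220/134.8 = -142.6 MPa.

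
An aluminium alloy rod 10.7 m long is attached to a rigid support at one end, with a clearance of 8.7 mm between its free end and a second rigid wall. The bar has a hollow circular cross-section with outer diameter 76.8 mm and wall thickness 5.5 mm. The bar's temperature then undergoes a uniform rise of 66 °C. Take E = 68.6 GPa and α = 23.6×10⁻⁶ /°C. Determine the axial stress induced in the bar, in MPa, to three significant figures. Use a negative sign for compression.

-51.1 MPa

Free thermal expansion αLΔT = 23.6e-6 · 10700 · 66 = 16.67 mm.
The walls engage after the gap closes; constrained expansion = 16.67 − 8.7 = 7.966 mm.
The walls impose strain ε = −(7.966)/10700 = -7.4452e-04; σ = Eε = 68600 · -7.4452e-04 = -51.07 MPa.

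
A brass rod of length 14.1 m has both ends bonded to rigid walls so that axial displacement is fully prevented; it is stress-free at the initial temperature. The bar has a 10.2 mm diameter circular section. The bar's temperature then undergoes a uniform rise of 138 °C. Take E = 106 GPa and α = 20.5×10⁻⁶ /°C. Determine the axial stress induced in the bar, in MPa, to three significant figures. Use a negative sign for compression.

-300 MPa

Free thermal expansion αLΔT = 20.5e-6 · 14100 · 138 = 39.89 mm.
The walls impose strain ε = −(39.89)/14100 = -2.8290e-03; σ = Eε = 106000 · -2.8290e-03 = -299.9 MPa.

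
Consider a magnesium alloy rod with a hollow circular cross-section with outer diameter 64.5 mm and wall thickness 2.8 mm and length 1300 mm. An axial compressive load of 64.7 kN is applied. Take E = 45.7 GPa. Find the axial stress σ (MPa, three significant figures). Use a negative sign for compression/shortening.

A = 542.7 mm².
σ = N/A = -64700/542.7 = -119.2 MPa.

-119 MPa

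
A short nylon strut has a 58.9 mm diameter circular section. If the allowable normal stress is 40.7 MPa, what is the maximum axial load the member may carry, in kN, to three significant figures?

111 kN

A = 2725 mm².
P_max = σ_allow · A = 40.7 · 2725 = 110900 N = 110.9 kN.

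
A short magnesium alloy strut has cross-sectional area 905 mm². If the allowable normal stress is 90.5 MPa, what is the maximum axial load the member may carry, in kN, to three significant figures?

81.9 kN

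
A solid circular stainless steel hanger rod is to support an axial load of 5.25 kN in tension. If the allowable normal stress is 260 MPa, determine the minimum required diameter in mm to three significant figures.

5.07 mm

Required area A ≥ P/σ_allow = 5250/260 = 20.19 mm².
For a solid circular section, d ≥ √(4A/π) = 5.07 mm.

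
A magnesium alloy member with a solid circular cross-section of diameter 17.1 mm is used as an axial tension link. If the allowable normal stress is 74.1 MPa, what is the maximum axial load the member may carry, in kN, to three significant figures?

A = 229.7 mm².
P_max = σ_allow · A = 74.1 · 229.7 = 17020 N = 17.02 kN.

17.0 kN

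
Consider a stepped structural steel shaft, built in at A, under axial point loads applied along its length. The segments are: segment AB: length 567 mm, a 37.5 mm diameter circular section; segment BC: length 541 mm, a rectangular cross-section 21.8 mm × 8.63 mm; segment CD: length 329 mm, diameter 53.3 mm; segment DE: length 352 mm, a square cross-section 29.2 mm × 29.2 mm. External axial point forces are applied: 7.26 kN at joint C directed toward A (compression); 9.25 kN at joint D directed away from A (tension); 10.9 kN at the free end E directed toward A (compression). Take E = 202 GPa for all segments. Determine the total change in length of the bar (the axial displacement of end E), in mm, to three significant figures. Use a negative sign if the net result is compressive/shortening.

-0.173 mm

Internal axial forces (sectioning from the free end, tension +): N_DE = -10.9 kN, N_CD = -1.65 kN, N_BC = -8.91 kN, N_AB = -8.91 kN.
A_AB = 1104 mm².
A_BC = 188.1 mm².
A_CD = 2231 mm².
A_DE = 852.6 mm².
δ_AB = -8910·567/(1104·202000) = -0.02264 mm
δ_BC = -8910·541/(188.1·202000) = -0.1268 mm
δ_CD = -1650·329/(2231·202000) = -0.001204 mm
δ_DE = -10900·352/(852.6·202000) = -0.02228 mm
δ = Σδ_i = -0.173 mm.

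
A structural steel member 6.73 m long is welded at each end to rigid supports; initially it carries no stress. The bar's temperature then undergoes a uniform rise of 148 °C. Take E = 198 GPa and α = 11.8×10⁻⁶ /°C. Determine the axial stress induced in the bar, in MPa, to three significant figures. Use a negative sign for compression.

-346 MPa

Free thermal expansion αLΔT = 11.8e-6 · 6730 · 148 = 11.75 mm.
The walls impose strain ε = −(11.75)/6730 = -1.7464e-03; σ = Eε = 198000 · -1.7464e-03 = -345.8 MPa.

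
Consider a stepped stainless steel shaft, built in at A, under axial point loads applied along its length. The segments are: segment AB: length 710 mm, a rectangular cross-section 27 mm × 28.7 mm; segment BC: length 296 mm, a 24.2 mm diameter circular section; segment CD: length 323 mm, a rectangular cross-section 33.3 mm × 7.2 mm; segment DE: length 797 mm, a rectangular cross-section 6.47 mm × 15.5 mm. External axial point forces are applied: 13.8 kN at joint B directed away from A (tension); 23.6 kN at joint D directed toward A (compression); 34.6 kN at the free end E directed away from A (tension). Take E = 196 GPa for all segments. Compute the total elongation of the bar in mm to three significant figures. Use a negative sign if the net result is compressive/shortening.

1.63 mm

Internal axial forces (sectioning from the free end, tension +): N_DE = 34.6 kN, N_CD = 11 kN, N_BC = 11 kN, N_AB = 24.8 kN.
A_AB = 774.9 mm².
A_BC = 460 mm².
A_CD = 239.8 mm².
A_DE = 100.3 mm².
δ_AB = 24800·710/(774.9·196000) = 0.1159 mm
δ_BC = 11000·296/(460·196000) = 0.03612 mm
δ_CD = 11000·323/(239.8·196000) = 0.07561 mm
δ_DE = 34600·797/(100.3·196000) = 1.403 mm
δ = Σδ_i = 1.631 mm.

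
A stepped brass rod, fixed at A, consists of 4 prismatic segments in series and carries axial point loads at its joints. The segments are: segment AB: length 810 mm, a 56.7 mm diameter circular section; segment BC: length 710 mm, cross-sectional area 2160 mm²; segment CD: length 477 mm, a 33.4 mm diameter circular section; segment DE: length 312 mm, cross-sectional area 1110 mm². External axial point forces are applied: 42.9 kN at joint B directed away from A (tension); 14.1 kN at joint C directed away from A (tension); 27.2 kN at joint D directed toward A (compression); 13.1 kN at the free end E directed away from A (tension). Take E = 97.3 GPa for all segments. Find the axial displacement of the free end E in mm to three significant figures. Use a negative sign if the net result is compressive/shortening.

0.100 mm

Internal axial forces (sectioning from the free end, tension +): N_DE = 13.1 kN, N_CD = -14.1 kN, N_BC = 0 kN, N_AB = 42.9 kN.
A_AB = 2525 mm².
A_CD = 876.2 mm².
δ_AB = 42900·810/(2525·97300) = 0.1414 mm
δ_BC = 0·710/(2160·97300) = 0 mm
δ_CD = -14100·477/(876.2·97300) = -0.07889 mm
δ_DE = 13100·312/(1110·97300) = 0.03784 mm
δ = Σδ_i = 0.1004 mm.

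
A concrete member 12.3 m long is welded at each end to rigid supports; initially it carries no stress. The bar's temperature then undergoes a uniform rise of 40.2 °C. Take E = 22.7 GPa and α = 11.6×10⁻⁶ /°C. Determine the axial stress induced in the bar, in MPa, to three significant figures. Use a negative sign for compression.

-10.6 MPa

Free thermal expansion αLΔT = 11.6e-6 · 12300 · 40.2 = 5.736 mm.
The walls impose strain ε = −(5.736)/12300 = -4.6632e-04; σ = Eε = 22700 · -4.6632e-04 = -10.59 MPa.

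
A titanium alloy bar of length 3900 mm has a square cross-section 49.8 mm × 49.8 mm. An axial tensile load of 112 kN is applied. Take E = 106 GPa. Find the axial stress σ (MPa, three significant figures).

A = 2480 mm².
σ = N/A = 112000/2480 = 45.16 MPa.

45.2 MPa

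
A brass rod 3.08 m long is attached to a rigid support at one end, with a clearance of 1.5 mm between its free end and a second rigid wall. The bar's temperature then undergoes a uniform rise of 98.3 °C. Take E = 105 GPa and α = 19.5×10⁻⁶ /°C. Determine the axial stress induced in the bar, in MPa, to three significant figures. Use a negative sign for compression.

-150 MPa

Free thermal expansion αLΔT = 19.5e-6 · 3080 · 98.3 = 5.904 mm.
The walls engage after the gap closes; constrained expansion = 5.904 − 1.5 = 4.404 mm.
The walls impose strain ε = −(4.404)/3080 = -1.4298e-03; σ = Eε = 105000 · -1.4298e-03 = -150.1 MPa.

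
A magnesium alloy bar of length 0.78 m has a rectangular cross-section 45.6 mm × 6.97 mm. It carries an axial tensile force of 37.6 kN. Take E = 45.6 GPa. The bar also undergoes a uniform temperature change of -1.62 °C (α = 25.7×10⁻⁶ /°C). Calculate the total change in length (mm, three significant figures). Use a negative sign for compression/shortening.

A = 317.8 mm².
δ_mech = NL/(AE) = 37600·780/(317.8·45600) = 2.024 mm.
δ_thermal = αLΔT = 25.7e-6·780·-1.62 = -0.03247 mm.
δ = δ_mech + δ_thermal = 1.991 mm.

1.99 mm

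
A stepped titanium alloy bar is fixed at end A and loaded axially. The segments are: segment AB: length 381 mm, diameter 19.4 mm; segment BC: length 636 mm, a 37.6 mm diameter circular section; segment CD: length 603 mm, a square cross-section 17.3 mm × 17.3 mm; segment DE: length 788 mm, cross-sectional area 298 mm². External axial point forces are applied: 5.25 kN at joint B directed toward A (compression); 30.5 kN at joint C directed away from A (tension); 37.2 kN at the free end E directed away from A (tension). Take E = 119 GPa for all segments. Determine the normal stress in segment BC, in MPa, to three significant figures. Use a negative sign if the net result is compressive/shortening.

61.0 MPa

Internal axial forces (sectioning from the free end, tension +): N_DE = 37.2 kN, N_CD = 37.2 kN, N_BC = 67.7 kN, N_AB = 62.45 kN.
A_BC = 1110 mm².
σ_BC = N_BC/A_BC = 67700/1110 = 60.97 MPa.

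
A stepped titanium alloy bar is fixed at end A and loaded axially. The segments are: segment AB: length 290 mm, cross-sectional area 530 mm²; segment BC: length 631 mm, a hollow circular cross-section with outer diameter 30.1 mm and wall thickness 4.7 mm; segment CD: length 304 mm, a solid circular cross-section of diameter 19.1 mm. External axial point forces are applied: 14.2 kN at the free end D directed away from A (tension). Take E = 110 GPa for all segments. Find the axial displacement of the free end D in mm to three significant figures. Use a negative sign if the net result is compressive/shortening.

0.425 mm

Internal axial forces (sectioning from the free end, tension +): N_CD = 14.2 kN, N_BC = 14.2 kN, N_AB = 14.2 kN.
A_BC = 375 mm².
A_CD = 286.5 mm².
δ_AB = 14200·290/(530·110000) = 0.07063 mm
δ_BC = 14200·631/(375·110000) = 0.2172 mm
δ_CD = 14200·304/(286.5·110000) = 0.137 mm
δ = Σδ_i = 0.4248 mm.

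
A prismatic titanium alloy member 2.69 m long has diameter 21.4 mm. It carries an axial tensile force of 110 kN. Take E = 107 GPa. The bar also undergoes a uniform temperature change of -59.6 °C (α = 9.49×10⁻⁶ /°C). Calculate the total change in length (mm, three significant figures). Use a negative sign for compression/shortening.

6.17 mm

A = 359.7 mm².
δ_mech = NL/(AE) = 110000·2690/(359.7·107000) = 7.689 mm.
δ_thermal = αLΔT = 9.49e-6·2690·-59.6 = -1.521 mm.
δ = δ_mech + δ_thermal = 6.167 mm.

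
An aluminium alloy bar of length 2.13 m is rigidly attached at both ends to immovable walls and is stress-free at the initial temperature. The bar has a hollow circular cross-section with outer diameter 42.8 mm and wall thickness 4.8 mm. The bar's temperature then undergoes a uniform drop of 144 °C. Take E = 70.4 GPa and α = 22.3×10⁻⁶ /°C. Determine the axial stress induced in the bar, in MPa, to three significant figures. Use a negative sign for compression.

226 MPa

Free thermal expansion αLΔT = 22.3e-6 · 2130 · -144 = -6.84 mm.
The walls impose strain ε = −(-6.84)/2130 = 3.2112e-03; σ = Eε = 70400 · 3.2112e-03 = 226.1 MPa.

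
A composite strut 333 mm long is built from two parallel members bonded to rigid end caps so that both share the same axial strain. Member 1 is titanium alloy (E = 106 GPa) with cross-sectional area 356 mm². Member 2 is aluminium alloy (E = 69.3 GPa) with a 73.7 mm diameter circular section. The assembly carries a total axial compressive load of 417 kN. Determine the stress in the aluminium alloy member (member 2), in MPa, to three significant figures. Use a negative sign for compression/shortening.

A_2 = 4266 mm².
Equal strain + equilibrium ⇒ each member carries load in proportion to AE: A₁E₁ = 37740000 N, A₂E₂ = 295600000 N, ΣAE = 333400000 N.
σ₂ = P·E₂/ΣAE = -417000·69300/333400000 = -86.68 MPa.

-86.7 MPa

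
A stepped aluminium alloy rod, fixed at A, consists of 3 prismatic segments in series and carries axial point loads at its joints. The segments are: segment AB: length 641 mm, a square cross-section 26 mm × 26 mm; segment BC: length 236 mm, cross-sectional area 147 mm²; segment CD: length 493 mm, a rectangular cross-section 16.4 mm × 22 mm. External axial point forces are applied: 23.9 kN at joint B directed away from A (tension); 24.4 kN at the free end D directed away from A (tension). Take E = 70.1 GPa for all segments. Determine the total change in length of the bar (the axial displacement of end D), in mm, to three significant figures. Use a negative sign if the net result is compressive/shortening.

Internal axial forces (sectioning from the free end, tension +): N_CD = 24.4 kN, N_BC = 24.4 kN, N_AB = 48.3 kN.
A_AB = 676 mm².
A_CD = 360.8 mm².
δ_AB = 48300·641/(676·70100) = 0.6533 mm
δ_BC = 24400·236/(147·70100) = 0.5588 mm
δ_CD = 24400·493/(360.8·70100) = 0.4756 mm
δ = Σδ_i = 1.688 mm.

1.69 mm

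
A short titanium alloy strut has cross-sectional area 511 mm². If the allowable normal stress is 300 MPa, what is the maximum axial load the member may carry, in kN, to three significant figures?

P_max = σ_allow · A = 300 · 511 = 153300 N = 153.3 kN.

153 kN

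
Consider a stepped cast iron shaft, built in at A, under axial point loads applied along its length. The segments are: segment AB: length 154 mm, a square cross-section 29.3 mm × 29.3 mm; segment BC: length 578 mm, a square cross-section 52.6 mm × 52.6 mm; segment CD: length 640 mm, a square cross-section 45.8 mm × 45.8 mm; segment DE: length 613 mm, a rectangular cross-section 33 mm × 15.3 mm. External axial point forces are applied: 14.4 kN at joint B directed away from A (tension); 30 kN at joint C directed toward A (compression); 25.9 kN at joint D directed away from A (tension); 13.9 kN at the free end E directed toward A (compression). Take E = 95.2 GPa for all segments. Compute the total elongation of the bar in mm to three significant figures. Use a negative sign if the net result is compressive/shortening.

Internal axial forces (sectioning from the free end, tension +): N_DE = -13.9 kN, N_CD = 12 kN, N_BC = -18 kN, N_AB = -3.6 kN.
A_AB = 858.5 mm².
A_BC = 2767 mm².
A_CD = 2098 mm².
A_DE = 504.9 mm².
δ_AB = -3600·154/(858.5·95200) = -0.006783 mm
δ_BC = -18000·578/(2767·95200) = -0.0395 mm
δ_CD = 12000·640/(2098·95200) = 0.03846 mm
δ_DE = -13900·613/(504.9·95200) = -0.1773 mm
δ = Σδ_i = -0.1851 mm.

-0.185 mm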